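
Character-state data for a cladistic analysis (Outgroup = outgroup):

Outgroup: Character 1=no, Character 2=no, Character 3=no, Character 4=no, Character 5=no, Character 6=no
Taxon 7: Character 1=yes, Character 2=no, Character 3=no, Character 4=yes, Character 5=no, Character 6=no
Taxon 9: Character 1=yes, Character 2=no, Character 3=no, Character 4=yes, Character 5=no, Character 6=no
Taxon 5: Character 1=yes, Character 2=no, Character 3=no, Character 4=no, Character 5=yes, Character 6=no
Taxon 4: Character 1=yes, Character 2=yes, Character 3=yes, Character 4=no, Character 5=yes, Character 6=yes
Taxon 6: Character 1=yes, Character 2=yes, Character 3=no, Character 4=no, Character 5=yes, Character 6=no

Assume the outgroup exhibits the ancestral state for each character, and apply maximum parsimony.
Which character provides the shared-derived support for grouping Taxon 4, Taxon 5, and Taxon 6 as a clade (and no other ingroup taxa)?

Character 5

The outgroup has state 'no' for every character, so 'yes' is the derived state throughout.
All ingroup taxa share the derived state 'yes' for Character 1; it defines the ingroup but does not resolve relationships within it.
Character 2: derived state 'yes' in Taxon 4 and Taxon 6 only — synapomorphy for {Taxon 4, Taxon 6}.
Character 3 (derived state 'yes') is unique to Taxon 4 (autapomorphy; uninformative for grouping).
Character 4: derived state 'yes' in Taxon 7 and Taxon 9 only — synapomorphy for {Taxon 7, Taxon 9}.
Character 5: derived state 'yes' in Taxon 4, Taxon 5, and Taxon 6 only — synapomorphy for {Taxon 4, Taxon 5, Taxon 6}.
Character 6 (derived state 'yes') is unique to Taxon 4 (autapomorphy; uninformative for grouping).
Most parsimonious ingroup topology: ((Taxon 7,Taxon 9),(Taxon 5,(Taxon 4,Taxon 6))).
The clade {Taxon 4, Taxon 5, Taxon 6} is supported by Character 5: its derived state 'yes' occurs in exactly those taxa and in no other taxon (including the outgroup).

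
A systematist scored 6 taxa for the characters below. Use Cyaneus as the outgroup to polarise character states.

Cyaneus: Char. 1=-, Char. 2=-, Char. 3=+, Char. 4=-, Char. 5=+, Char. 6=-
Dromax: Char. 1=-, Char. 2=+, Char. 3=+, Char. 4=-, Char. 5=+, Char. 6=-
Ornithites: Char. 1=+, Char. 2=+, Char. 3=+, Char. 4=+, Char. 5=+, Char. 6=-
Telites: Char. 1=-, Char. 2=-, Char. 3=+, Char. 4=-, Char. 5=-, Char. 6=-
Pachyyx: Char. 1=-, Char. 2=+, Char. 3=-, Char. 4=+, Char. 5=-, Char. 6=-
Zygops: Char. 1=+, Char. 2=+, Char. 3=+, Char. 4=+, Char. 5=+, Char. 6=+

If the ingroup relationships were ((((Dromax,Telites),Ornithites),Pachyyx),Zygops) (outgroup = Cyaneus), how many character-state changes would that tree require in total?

10

Map each character onto ((((Dromax,Telites),Ornithites),Pachyyx),Zygops) (rooted by Cyaneus) and count the minimum state changes it requires (Fitch parsimony):
Char. 1: 2; Char. 2: 2; Char. 3: 1; Char. 4: 2; Char. 5: 2; Char. 6: 1.
Total tree length = 10.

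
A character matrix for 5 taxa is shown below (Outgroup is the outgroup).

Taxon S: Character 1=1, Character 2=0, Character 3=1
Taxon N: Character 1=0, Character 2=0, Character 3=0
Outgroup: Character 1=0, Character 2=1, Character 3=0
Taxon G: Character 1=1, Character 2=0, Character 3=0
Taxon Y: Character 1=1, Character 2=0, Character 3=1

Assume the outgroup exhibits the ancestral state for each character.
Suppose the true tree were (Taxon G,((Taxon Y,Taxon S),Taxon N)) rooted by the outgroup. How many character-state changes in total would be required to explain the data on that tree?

Map each character onto (Taxon G,((Taxon Y,Taxon S),Taxon N)) (rooted by Outgroup) and count the minimum state changes it requires (Fitch parsimony):
Character 1: 2; Character 2: 1; Character 3: 1.
Total tree length = 4.

4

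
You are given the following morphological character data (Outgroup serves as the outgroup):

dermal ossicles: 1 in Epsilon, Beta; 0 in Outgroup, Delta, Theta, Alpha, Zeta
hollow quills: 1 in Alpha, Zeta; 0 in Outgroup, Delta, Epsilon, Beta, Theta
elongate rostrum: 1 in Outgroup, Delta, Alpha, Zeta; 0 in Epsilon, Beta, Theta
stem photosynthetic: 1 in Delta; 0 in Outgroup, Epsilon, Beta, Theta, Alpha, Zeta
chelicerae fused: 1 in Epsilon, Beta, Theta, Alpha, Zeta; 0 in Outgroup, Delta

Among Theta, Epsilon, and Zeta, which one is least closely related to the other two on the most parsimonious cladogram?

Character polarity is set by the outgroup: the derived state is whichever differs from the outgroup's state, so for elongate rostrum the derived state is '0', and for the remaining characters it is '1'.
dermal ossicles: derived state '1' in Beta and Epsilon only — synapomorphy for {Beta, Epsilon}.
hollow quills: derived state '1' in Alpha and Zeta only — synapomorphy for {Alpha, Zeta}.
elongate rostrum: derived state '0' in Beta, Epsilon, and Theta only — synapomorphy for {Beta, Epsilon, Theta}.
stem photosynthetic (derived state '1') is unique to Delta (autapomorphy; uninformative for grouping).
Only Alpha, Beta, Epsilon, Theta, and Zeta show the derived state '1' for chelicerae fused, supporting them as a clade.
Most parsimonious ingroup topology: (Delta,(((Epsilon,Beta),Theta),(Alpha,Zeta))).
Epsilon and Theta share a more recent common ancestor with each other than either does with Zeta, so Zeta is the least closely related of the three.

Zeta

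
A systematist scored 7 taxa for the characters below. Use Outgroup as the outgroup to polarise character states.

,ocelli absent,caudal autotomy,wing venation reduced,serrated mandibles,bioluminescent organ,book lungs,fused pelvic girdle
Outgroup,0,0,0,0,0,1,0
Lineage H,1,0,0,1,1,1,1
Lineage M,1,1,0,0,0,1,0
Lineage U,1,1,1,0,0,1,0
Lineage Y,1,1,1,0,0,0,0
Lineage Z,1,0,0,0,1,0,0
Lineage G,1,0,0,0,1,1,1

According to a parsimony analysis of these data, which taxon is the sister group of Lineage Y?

Character polarity is set by the outgroup: the derived state is whichever differs from the outgroup's state, so for book lungs the derived state is '0', and for the remaining characters it is '1'.
ocelli absent (derived state '1') is shared by all ingroup taxa — unites the whole ingroup.
caudal autotomy (derived state '1') is shared by Lineage M, Lineage U, and Lineage Y — a synapomorphy uniting that clade.
Only Lineage U and Lineage Y show the derived state '1' for wing venation reduced, supporting them as a clade.
serrated mandibles: derived state '1' in Lineage H only — an autapomorphy, so it tells us nothing about relationships among taxa.
bioluminescent organ (derived state '1') is shared by Lineage G, Lineage H, and Lineage Z — a synapomorphy uniting that clade.
book lungs (state '0') occurs in Lineage Y and Lineage Z but conflicts with the nesting implied by the other characters — most parsimoniously interpreted as homoplasy.
fused pelvic girdle (derived state '1') is shared by Lineage G and Lineage H — a synapomorphy uniting that clade.
Most parsimonious ingroup topology: ((Lineage M,(Lineage Y,Lineage U)),((Lineage G,Lineage H),Lineage Z)).
Lineage Y and Lineage U form a cherry on this tree, so they are sister taxa.

Lineage U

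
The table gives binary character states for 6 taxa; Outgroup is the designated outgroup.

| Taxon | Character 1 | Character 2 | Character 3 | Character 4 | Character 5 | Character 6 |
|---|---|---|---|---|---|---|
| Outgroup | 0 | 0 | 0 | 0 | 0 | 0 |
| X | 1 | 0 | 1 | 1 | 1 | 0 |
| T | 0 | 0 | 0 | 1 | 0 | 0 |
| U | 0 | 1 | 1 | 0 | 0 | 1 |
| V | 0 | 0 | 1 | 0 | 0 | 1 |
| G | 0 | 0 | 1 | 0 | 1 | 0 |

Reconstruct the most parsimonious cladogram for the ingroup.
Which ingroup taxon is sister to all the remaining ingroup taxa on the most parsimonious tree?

The outgroup has state '0' for every character, so '1' is the derived state throughout.
Character 1 (derived state '1') is unique to X (autapomorphy; uninformative for grouping).
Character 2: derived state '1' in U only — an autapomorphy, so it tells us nothing about relationships among taxa.
Character 3 (derived state '1') is shared by G, U, V, and X — a synapomorphy uniting that clade.
Character 4 groups T and X, which is incompatible with the clades supported by the remaining characters; treating it as convergent (homoplasy) costs fewer steps than any alternative tree.
Character 5: derived state '1' in G and X only — synapomorphy for {G, X}.
Character 6: derived state '1' in U and V only — synapomorphy for {U, V}.
Most parsimonious ingroup topology: (((X,G),(U,V)),T).
T is sister to the clade containing all other ingroup taxa, so it is the earliest-diverging (most basal) ingroup lineage.

T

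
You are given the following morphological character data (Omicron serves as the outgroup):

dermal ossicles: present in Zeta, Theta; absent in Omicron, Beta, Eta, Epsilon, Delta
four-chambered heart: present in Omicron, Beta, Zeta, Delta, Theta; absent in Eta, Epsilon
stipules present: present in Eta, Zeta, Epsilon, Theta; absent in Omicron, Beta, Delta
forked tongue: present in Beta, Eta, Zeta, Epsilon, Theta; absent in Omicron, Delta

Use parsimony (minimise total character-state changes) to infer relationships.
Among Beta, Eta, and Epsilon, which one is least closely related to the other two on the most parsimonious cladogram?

Beta

Character polarity is set by the outgroup: the derived state is whichever differs from the outgroup's state, so for four-chambered heart the derived state is 'absent', and for the remaining characters it is 'present'.
dermal ossicles: derived state 'present' in Theta and Zeta only — synapomorphy for {Theta, Zeta}.
four-chambered heart: derived state 'absent' in Epsilon and Eta only — synapomorphy for {Epsilon, Eta}.
Only Epsilon, Eta, Theta, and Zeta show the derived state 'present' for stipules present, supporting them as a clade.
Only Beta, Epsilon, Eta, Theta, and Zeta show the derived state 'present' for forked tongue, supporting them as a clade.
Most parsimonious ingroup topology: ((Beta,((Eta,Epsilon),(Zeta,Theta))),Delta).
Eta and Epsilon share a more recent common ancestor with each other than either does with Beta, so Beta is the least closely related of the three.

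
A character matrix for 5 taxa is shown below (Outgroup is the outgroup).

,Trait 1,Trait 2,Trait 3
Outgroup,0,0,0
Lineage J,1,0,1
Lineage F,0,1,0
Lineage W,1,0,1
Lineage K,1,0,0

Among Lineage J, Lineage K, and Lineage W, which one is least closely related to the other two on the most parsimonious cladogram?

Lineage K

The outgroup has state '0' for every character, so '1' is the derived state throughout.
Trait 1 (derived state '1') is shared by Lineage J, Lineage K, and Lineage W — a synapomorphy uniting that clade.
Trait 2 (derived state '1') is unique to Lineage F (autapomorphy; uninformative for grouping).
Trait 3 (derived state '1') is shared by Lineage J and Lineage W — a synapomorphy uniting that clade.
Most parsimonious ingroup topology: (((Lineage J,Lineage W),Lineage K),Lineage F).
Lineage J and Lineage W share a more recent common ancestor with each other than either does with Lineage K, so Lineage K is the least closely related of the three.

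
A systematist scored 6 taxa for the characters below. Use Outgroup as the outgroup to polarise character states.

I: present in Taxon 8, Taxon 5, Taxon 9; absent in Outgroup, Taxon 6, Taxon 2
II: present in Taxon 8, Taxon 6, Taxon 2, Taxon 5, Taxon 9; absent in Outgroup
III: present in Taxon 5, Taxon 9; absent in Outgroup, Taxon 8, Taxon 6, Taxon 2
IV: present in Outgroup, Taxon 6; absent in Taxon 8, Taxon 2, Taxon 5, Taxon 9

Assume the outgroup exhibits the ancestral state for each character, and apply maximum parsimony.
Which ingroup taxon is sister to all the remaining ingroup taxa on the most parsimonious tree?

Character polarity is set by the outgroup: the derived state is whichever differs from the outgroup's state, so for IV the derived state is 'absent', and for the remaining characters it is 'present'.
I (derived state 'present') is shared by Taxon 5, Taxon 8, and Taxon 9 — a synapomorphy uniting that clade.
II (derived state 'present') is shared by all ingroup taxa — unites the whole ingroup.
Only Taxon 5 and Taxon 9 show the derived state 'present' for III, supporting them as a clade.
IV: derived state 'absent' in Taxon 2, Taxon 5, Taxon 8, and Taxon 9 only — synapomorphy for {Taxon 2, Taxon 5, Taxon 8, Taxon 9}.
Most parsimonious ingroup topology: (((Taxon 8,(Taxon 5,Taxon 9)),Taxon 2),Taxon 6).
Taxon 6 is sister to the clade containing all other ingroup taxa, so it is the earliest-diverging (most basal) ingroup lineage.

Taxon 6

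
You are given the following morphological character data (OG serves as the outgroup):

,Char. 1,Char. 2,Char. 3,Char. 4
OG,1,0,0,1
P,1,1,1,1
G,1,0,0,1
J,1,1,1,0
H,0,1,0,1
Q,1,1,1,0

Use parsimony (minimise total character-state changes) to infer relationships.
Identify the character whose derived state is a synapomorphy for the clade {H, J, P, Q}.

Char. 2

Character polarity is set by the outgroup: the derived state is whichever differs from the outgroup's state, so for Char. 1, Char. 4 the derived state is '0', and for the remaining characters it is '1'.
Char. 1: derived state '0' in H only — an autapomorphy, so it tells us nothing about relationships among taxa.
Only H, J, P, and Q show the derived state '1' for Char. 2, supporting them as a clade.
Char. 3 (derived state '1') is shared by J, P, and Q — a synapomorphy uniting that clade.
Char. 4 (derived state '0') is shared by J and Q — a synapomorphy uniting that clade.
Most parsimonious ingroup topology: (((P,(J,Q)),H),G).
The clade {H, J, P, Q} is supported by Char. 2: its derived state '1' occurs in exactly those taxa and in no other taxon (including the outgroup).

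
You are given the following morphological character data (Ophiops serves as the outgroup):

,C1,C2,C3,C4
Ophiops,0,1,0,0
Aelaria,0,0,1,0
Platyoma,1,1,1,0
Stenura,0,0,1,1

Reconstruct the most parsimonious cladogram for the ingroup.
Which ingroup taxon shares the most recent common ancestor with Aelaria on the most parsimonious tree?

Character polarity is set by the outgroup: the derived state is whichever differs from the outgroup's state, so for C2 the derived state is '0', and for the remaining characters it is '1'.
C1 (derived state '1') is unique to Platyoma (autapomorphy; uninformative for grouping).
Only Aelaria and Stenura show the derived state '0' for C2, supporting them as a clade.
C3 (derived state '1') is shared by all ingroup taxa — unites the whole ingroup.
C4 (derived state '1') is unique to Stenura (autapomorphy; uninformative for grouping).
Most parsimonious ingroup topology: ((Aelaria,Stenura),Platyoma).
Aelaria and Stenura form a cherry on this tree, so they are sister taxa.

Stenura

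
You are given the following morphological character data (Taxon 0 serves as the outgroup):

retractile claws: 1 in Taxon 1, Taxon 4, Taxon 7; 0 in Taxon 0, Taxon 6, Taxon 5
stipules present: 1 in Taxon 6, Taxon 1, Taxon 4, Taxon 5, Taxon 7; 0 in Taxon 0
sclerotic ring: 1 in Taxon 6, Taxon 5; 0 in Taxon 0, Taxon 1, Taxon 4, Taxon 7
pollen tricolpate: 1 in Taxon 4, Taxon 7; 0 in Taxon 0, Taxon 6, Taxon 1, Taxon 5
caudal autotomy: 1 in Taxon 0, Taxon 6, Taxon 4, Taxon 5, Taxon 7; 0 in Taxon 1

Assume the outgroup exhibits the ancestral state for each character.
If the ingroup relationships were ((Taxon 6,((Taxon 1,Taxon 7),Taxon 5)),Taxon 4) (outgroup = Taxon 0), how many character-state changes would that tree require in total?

Map each character onto ((Taxon 6,((Taxon 1,Taxon 7),Taxon 5)),Taxon 4) (rooted by Taxon 0) and count the minimum state changes it requires (Fitch parsimony):
retractile claws: 2; stipules present: 1; sclerotic ring: 2; pollen tricolpate: 2; caudal autotomy: 1.
Total tree length = 8.

8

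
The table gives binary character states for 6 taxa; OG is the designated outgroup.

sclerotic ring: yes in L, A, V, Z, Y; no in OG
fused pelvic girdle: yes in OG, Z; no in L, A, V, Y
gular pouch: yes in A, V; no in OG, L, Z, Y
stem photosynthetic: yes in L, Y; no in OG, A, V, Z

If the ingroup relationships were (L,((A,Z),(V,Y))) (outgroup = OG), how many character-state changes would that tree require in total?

7

Map each character onto (L,((A,Z),(V,Y))) (rooted by OG) and count the minimum state changes it requires (Fitch parsimony):
sclerotic ring: 1; fused pelvic girdle: 2; gular pouch: 2; stem photosynthetic: 2.
Total tree length = 7.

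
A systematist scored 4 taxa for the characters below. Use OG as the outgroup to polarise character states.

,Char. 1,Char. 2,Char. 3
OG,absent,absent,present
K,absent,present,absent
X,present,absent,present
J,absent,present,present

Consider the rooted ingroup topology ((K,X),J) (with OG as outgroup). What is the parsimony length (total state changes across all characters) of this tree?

4

Map each character onto ((K,X),J) (rooted by OG) and count the minimum state changes it requires (Fitch parsimony):
Char. 1: 1; Char. 2: 2; Char. 3: 1.
Total tree length = 4.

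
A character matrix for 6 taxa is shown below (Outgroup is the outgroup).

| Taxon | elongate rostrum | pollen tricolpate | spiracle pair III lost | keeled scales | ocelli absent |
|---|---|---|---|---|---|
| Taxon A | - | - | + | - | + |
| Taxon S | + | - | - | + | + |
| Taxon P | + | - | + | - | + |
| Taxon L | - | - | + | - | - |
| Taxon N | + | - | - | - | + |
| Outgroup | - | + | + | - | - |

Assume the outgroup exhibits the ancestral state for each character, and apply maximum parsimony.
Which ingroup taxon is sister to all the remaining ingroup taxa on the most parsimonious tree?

Taxon L

Character polarity is set by the outgroup: the derived state is whichever differs from the outgroup's state, so for pollen tricolpate, spiracle pair III lost the derived state is '-', and for the remaining characters it is '+'.
elongate rostrum: derived state '+' in Taxon N, Taxon P, and Taxon S only — synapomorphy for {Taxon N, Taxon P, Taxon S}.
All ingroup taxa share the derived state '-' for pollen tricolpate; it defines the ingroup but does not resolve relationships within it.
spiracle pair III lost (derived state '-') is shared by Taxon N and Taxon S — a synapomorphy uniting that clade.
keeled scales: derived state '+' in Taxon S only — an autapomorphy, so it tells us nothing about relationships among taxa.
ocelli absent (derived state '+') is shared by Taxon A, Taxon N, Taxon P, and Taxon S — a synapomorphy uniting that clade.
Most parsimonious ingroup topology: (Taxon L,(((Taxon S,Taxon N),Taxon P),Taxon A)).
Taxon L is sister to the clade containing all other ingroup taxa, so it is the earliest-diverging (most basal) ingroup lineage.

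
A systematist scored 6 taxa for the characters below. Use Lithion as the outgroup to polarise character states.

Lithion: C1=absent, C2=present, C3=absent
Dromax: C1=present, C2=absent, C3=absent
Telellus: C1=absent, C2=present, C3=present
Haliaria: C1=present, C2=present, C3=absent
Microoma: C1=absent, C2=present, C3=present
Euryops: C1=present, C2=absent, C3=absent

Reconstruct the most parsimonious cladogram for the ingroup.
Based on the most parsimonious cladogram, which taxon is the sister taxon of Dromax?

Character polarity is set by the outgroup: the derived state is whichever differs from the outgroup's state, so for C2 the derived state is 'absent', and for the remaining characters it is 'present'.
C1: derived state 'present' in Dromax, Euryops, and Haliaria only — synapomorphy for {Dromax, Euryops, Haliaria}.
C2: derived state 'absent' in Dromax and Euryops only — synapomorphy for {Dromax, Euryops}.
Only Microoma and Telellus show the derived state 'present' for C3, supporting them as a clade.
Most parsimonious ingroup topology: (((Dromax,Euryops),Haliaria),(Telellus,Microoma)).
Dromax and Euryops form a cherry on this tree, so they are sister taxa.

Euryops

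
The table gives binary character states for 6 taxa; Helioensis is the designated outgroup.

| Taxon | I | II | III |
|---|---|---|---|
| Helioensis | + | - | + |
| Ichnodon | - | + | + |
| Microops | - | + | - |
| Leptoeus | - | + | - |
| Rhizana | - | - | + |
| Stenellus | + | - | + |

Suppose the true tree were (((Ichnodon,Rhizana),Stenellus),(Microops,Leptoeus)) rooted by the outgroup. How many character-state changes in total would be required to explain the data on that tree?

Map each character onto (((Ichnodon,Rhizana),Stenellus),(Microops,Leptoeus)) (rooted by Helioensis) and count the minimum state changes it requires (Fitch parsimony):
I: 2; II: 2; III: 1.
Total tree length = 5.

5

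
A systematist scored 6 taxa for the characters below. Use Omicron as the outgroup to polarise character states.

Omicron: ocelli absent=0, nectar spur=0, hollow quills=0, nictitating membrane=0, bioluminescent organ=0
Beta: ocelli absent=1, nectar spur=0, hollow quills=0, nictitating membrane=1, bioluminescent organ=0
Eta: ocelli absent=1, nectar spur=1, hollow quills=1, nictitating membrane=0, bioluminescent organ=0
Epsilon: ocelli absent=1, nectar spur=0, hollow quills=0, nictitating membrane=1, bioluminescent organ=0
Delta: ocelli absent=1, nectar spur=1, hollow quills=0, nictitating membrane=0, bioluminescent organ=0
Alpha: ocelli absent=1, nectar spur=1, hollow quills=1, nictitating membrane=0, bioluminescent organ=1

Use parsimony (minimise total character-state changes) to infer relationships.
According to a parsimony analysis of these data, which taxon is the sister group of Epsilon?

Beta

The outgroup has state '0' for every character, so '1' is the derived state throughout.
All ingroup taxa share the derived state '1' for ocelli absent; it defines the ingroup but does not resolve relationships within it.
nectar spur: derived state '1' in Alpha, Delta, and Eta only — synapomorphy for {Alpha, Delta, Eta}.
hollow quills (derived state '1') is shared by Alpha and Eta — a synapomorphy uniting that clade.
Only Beta and Epsilon show the derived state '1' for nictitating membrane, supporting them as a clade.
bioluminescent organ (derived state '1') is unique to Alpha (autapomorphy; uninformative for grouping).
Most parsimonious ingroup topology: ((Beta,Epsilon),((Eta,Alpha),Delta)).
Epsilon and Beta form a cherry on this tree, so they are sister taxa.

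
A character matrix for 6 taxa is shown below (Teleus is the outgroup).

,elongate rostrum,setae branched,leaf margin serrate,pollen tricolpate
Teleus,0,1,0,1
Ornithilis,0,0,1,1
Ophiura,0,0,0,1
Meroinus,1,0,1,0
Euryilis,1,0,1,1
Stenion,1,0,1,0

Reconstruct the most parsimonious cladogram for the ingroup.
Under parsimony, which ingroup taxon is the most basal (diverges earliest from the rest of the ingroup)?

Character polarity is set by the outgroup: the derived state is whichever differs from the outgroup's state, so for setae branched, pollen tricolpate the derived state is '0', and for the remaining characters it is '1'.
elongate rostrum: derived state '1' in Euryilis, Meroinus, and Stenion only — synapomorphy for {Euryilis, Meroinus, Stenion}.
setae branched (derived state '0') is shared by all ingroup taxa — unites the whole ingroup.
leaf margin serrate (derived state '1') is shared by Euryilis, Meroinus, Ornithilis, and Stenion — a synapomorphy uniting that clade.
pollen tricolpate (derived state '0') is shared by Meroinus and Stenion — a synapomorphy uniting that clade.
Most parsimonious ingroup topology: ((Ornithilis,((Meroinus,Stenion),Euryilis)),Ophiura).
Ophiura is sister to the clade containing all other ingroup taxa, so it is the earliest-diverging (most basal) ingroup lineage.

Ophiura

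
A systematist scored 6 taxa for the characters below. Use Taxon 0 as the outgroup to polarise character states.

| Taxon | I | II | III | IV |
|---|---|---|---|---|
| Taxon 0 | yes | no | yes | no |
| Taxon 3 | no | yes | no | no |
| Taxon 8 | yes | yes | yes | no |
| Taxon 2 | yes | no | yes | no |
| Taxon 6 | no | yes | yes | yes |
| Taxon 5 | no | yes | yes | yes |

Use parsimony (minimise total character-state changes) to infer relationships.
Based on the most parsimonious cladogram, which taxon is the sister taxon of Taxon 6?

Taxon 5

Character polarity is set by the outgroup: the derived state is whichever differs from the outgroup's state, so for I, III the derived state is 'no', and for the remaining characters it is 'yes'.
I (derived state 'no') is shared by Taxon 3, Taxon 5, and Taxon 6 — a synapomorphy uniting that clade.
II: derived state 'yes' in Taxon 3, Taxon 5, Taxon 6, and Taxon 8 only — synapomorphy for {Taxon 3, Taxon 5, Taxon 6, Taxon 8}.
III: derived state 'no' in Taxon 3 only — an autapomorphy, so it tells us nothing about relationships among taxa.
Only Taxon 5 and Taxon 6 show the derived state 'yes' for IV, supporting them as a clade.
Most parsimonious ingroup topology: (((Taxon 3,(Taxon 6,Taxon 5)),Taxon 8),Taxon 2).
Taxon 6 and Taxon 5 form a cherry on this tree, so they are sister taxa.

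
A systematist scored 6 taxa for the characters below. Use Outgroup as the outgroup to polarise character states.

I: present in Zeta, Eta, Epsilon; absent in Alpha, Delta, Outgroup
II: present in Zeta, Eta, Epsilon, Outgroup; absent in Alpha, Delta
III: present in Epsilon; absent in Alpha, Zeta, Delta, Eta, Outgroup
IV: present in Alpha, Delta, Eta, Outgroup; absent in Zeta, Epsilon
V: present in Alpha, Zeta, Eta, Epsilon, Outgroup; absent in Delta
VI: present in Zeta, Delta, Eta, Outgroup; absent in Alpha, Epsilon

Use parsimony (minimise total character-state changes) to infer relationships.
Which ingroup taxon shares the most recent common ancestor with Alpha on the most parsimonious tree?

Character polarity is set by the outgroup: the derived state is whichever differs from the outgroup's state, so for II, IV, V, VI the derived state is 'absent', and for the remaining characters it is 'present'.
Only Epsilon, Eta, and Zeta show the derived state 'present' for I, supporting them as a clade.
II (derived state 'absent') is shared by Alpha and Delta — a synapomorphy uniting that clade.
III (derived state 'present') is unique to Epsilon (autapomorphy; uninformative for grouping).
Only Epsilon and Zeta show the derived state 'absent' for IV, supporting them as a clade.
V (derived state 'absent') is unique to Delta (autapomorphy; uninformative for grouping).
VI (state 'absent') occurs in Alpha and Epsilon but conflicts with the nesting implied by the other characters — most parsimoniously interpreted as homoplasy.
Most parsimonious ingroup topology: (((Epsilon,Zeta),Eta),(Delta,Alpha)).
Alpha and Delta form a cherry on this tree, so they are sister taxa.

Delta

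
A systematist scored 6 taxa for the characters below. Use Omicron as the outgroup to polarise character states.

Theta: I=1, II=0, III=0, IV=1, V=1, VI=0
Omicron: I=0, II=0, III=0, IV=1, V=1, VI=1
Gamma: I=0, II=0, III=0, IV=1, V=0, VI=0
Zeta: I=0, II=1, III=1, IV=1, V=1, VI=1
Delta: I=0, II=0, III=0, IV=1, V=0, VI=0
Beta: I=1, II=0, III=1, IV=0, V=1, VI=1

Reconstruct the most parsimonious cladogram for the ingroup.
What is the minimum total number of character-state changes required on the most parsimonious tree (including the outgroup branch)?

Character polarity is set by the outgroup: the derived state is whichever differs from the outgroup's state, so for IV, V, VI the derived state is '0', and for the remaining characters it is '1'.
I groups Beta and Theta, which is incompatible with the clades supported by the remaining characters; treating it as convergent (homoplasy) costs fewer steps than any alternative tree.
II: derived state '1' in Zeta only — an autapomorphy, so it tells us nothing about relationships among taxa.
III (derived state '1') is shared by Beta and Zeta — a synapomorphy uniting that clade.
IV: derived state '0' in Beta only — an autapomorphy, so it tells us nothing about relationships among taxa.
Only Delta and Gamma show the derived state '0' for V, supporting them as a clade.
Only Delta, Gamma, and Theta show the derived state '0' for VI, supporting them as a clade.
Most parsimonious ingroup topology: (((Gamma,Delta),Theta),(Zeta,Beta)).
Changes per character on this tree: I: 2; II: 1; III: 1; IV: 1; V: 1; VI: 1.
Total = 7.

7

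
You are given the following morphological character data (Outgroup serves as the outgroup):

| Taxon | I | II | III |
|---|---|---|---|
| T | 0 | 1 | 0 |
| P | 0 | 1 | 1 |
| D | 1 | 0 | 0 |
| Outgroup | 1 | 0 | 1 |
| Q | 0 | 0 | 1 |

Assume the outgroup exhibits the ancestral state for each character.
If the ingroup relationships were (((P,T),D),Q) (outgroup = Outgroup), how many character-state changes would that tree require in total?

5

Map each character onto (((P,T),D),Q) (rooted by Outgroup) and count the minimum state changes it requires (Fitch parsimony):
I: 2; II: 1; III: 2.
Total tree length = 5.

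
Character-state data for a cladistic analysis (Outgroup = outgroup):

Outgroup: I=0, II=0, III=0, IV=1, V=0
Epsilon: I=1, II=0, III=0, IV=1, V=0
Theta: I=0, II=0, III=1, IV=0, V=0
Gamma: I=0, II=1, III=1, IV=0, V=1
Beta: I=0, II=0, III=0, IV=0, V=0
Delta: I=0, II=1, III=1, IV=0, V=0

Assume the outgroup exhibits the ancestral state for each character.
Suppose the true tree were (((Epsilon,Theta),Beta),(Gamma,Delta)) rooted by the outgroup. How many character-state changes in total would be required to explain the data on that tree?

Map each character onto (((Epsilon,Theta),Beta),(Gamma,Delta)) (rooted by Outgroup) and count the minimum state changes it requires (Fitch parsimony):
I: 1; II: 1; III: 2; IV: 2; V: 1.
Total tree length = 7.

7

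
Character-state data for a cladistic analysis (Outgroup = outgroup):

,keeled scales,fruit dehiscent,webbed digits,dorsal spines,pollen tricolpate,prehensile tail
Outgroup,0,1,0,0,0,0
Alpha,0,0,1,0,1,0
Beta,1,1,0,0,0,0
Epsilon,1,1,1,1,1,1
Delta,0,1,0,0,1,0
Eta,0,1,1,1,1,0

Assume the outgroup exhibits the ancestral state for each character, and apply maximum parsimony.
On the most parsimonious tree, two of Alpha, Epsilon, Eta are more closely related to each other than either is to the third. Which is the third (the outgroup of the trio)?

Character polarity is set by the outgroup: the derived state is whichever differs from the outgroup's state, so for fruit dehiscent the derived state is '0', and for the remaining characters it is '1'.
keeled scales groups Beta and Epsilon, which is incompatible with the clades supported by the remaining characters; treating it as convergent (homoplasy) costs fewer steps than any alternative tree.
fruit dehiscent (derived state '0') is unique to Alpha (autapomorphy; uninformative for grouping).
webbed digits (derived state '1') is shared by Alpha, Epsilon, and Eta — a synapomorphy uniting that clade.
dorsal spines: derived state '1' in Epsilon and Eta only — synapomorphy for {Epsilon, Eta}.
pollen tricolpate: derived state '1' in Alpha, Delta, Epsilon, and Eta only — synapomorphy for {Alpha, Delta, Epsilon, Eta}.
prehensile tail: derived state '1' in Epsilon only — an autapomorphy, so it tells us nothing about relationships among taxa.
Most parsimonious ingroup topology: ((((Eta,Epsilon),Alpha),Delta),Beta).
Eta and Epsilon share a more recent common ancestor with each other than either does with Alpha, so Alpha is the least closely related of the three.

Alpha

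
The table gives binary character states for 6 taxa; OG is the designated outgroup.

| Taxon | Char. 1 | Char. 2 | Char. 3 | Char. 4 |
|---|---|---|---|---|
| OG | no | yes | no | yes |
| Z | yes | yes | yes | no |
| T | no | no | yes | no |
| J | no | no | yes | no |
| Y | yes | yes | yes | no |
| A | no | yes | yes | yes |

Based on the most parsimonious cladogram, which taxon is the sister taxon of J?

T

Character polarity is set by the outgroup: the derived state is whichever differs from the outgroup's state, so for Char. 2, Char. 4 the derived state is 'no', and for the remaining characters it is 'yes'.
Char. 1 (derived state 'yes') is shared by Y and Z — a synapomorphy uniting that clade.
Only J and T show the derived state 'no' for Char. 2, supporting them as a clade.
Char. 3 (derived state 'yes') is shared by all ingroup taxa — unites the whole ingroup.
Char. 4: derived state 'no' in J, T, Y, and Z only — synapomorphy for {J, T, Y, Z}.
Most parsimonious ingroup topology: (((Z,Y),(T,J)),A).
J and T form a cherry on this tree, so they are sister taxa.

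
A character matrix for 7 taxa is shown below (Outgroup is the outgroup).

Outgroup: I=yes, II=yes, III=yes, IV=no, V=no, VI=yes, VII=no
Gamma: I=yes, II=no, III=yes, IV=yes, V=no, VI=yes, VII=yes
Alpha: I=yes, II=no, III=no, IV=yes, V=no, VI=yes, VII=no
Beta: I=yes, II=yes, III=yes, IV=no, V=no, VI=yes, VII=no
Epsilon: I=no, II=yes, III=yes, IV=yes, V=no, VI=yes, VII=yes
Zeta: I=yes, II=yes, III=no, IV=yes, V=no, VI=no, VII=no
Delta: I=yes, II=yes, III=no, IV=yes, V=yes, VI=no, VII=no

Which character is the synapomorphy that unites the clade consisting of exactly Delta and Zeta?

VI

Character polarity is set by the outgroup: the derived state is whichever differs from the outgroup's state, so for I, II, III, VI the derived state is 'no', and for the remaining characters it is 'yes'.
I: derived state 'no' in Epsilon only — an autapomorphy, so it tells us nothing about relationships among taxa.
II (state 'no') occurs in Alpha and Gamma but conflicts with the nesting implied by the other characters — most parsimoniously interpreted as homoplasy.
III (derived state 'no') is shared by Alpha, Delta, and Zeta — a synapomorphy uniting that clade.
IV (derived state 'yes') is shared by Alpha, Delta, Epsilon, Gamma, and Zeta — a synapomorphy uniting that clade.
V: derived state 'yes' in Delta only — an autapomorphy, so it tells us nothing about relationships among taxa.
VI (derived state 'no') is shared by Delta and Zeta — a synapomorphy uniting that clade.
VII: derived state 'yes' in Epsilon and Gamma only — synapomorphy for {Epsilon, Gamma}.
Most parsimonious ingroup topology: (((Gamma,Epsilon),(Alpha,(Zeta,Delta))),Beta).
The clade {Delta, Zeta} is supported by VI: its derived state 'no' occurs in exactly those taxa and in no other taxon (including the outgroup).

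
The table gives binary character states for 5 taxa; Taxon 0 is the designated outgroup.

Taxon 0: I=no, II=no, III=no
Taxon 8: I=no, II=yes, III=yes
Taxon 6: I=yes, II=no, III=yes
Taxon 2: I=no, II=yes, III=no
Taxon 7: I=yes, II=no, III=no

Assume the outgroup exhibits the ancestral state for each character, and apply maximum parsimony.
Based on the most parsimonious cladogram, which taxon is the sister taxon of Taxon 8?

The outgroup has state 'no' for every character, so 'yes' is the derived state throughout.
Only Taxon 6 and Taxon 7 show the derived state 'yes' for I, supporting them as a clade.
Only Taxon 2 and Taxon 8 show the derived state 'yes' for II, supporting them as a clade.
III groups Taxon 6 and Taxon 8, which is incompatible with the clades supported by the remaining characters; treating it as convergent (homoplasy) costs fewer steps than any alternative tree.
Most parsimonious ingroup topology: ((Taxon 8,Taxon 2),(Taxon 6,Taxon 7)).
Taxon 8 and Taxon 2 form a cherry on this tree, so they are sister taxa.

Taxon 2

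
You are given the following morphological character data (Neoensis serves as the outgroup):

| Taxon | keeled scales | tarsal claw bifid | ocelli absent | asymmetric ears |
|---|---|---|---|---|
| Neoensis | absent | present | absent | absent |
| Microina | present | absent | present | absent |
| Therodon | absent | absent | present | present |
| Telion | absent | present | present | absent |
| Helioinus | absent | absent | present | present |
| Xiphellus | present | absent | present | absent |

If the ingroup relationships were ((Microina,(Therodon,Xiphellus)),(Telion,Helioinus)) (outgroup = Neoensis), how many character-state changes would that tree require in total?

7

Map each character onto ((Microina,(Therodon,Xiphellus)),(Telion,Helioinus)) (rooted by Neoensis) and count the minimum state changes it requires (Fitch parsimony):
keeled scales: 2; tarsal claw bifid: 2; ocelli absent: 1; asymmetric ears: 2.
Total tree length = 7.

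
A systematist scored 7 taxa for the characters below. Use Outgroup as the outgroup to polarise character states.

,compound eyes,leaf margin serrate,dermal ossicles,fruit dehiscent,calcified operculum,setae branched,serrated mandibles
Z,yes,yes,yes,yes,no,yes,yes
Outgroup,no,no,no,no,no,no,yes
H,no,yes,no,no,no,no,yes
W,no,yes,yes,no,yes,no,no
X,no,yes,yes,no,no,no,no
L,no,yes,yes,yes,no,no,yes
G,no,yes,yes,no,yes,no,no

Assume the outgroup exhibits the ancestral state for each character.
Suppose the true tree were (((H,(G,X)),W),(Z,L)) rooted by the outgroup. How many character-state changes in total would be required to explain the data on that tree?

Map each character onto (((H,(G,X)),W),(Z,L)) (rooted by Outgroup) and count the minimum state changes it requires (Fitch parsimony):
compound eyes: 1; leaf margin serrate: 1; dermal ossicles: 2; fruit dehiscent: 1; calcified operculum: 2; setae branched: 1; serrated mandibles: 2.
Total tree length = 10.

10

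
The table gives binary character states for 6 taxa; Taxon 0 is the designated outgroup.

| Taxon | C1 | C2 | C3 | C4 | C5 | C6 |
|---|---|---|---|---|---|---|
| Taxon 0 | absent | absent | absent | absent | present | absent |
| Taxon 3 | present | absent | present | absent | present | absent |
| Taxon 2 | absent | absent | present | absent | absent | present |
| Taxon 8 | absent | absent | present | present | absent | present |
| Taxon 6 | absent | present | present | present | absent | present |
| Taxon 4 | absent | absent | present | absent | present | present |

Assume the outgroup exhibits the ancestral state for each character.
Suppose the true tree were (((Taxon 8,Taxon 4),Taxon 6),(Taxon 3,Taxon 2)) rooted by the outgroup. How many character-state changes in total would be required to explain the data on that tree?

Map each character onto (((Taxon 8,Taxon 4),Taxon 6),(Taxon 3,Taxon 2)) (rooted by Taxon 0) and count the minimum state changes it requires (Fitch parsimony):
C1: 1; C2: 1; C3: 1; C4: 2; C5: 3; C6: 2.
Total tree length = 10.

10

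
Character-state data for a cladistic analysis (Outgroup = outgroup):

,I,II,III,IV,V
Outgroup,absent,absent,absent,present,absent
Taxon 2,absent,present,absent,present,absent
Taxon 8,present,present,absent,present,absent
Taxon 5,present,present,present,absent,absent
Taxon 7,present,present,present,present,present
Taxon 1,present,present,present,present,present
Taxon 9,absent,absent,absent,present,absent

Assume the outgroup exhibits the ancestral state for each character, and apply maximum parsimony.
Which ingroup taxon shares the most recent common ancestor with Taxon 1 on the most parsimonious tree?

Character polarity is set by the outgroup: the derived state is whichever differs from the outgroup's state, so for IV the derived state is 'absent', and for the remaining characters it is 'present'.
I (derived state 'present') is shared by Taxon 1, Taxon 5, Taxon 7, and Taxon 8 — a synapomorphy uniting that clade.
Only Taxon 1, Taxon 2, Taxon 5, Taxon 7, and Taxon 8 show the derived state 'present' for II, supporting them as a clade.
Only Taxon 1, Taxon 5, and Taxon 7 show the derived state 'present' for III, supporting them as a clade.
IV: derived state 'absent' in Taxon 5 only — an autapomorphy, so it tells us nothing about relationships among taxa.
Only Taxon 1 and Taxon 7 show the derived state 'present' for V, supporting them as a clade.
Most parsimonious ingroup topology: ((Taxon 2,(Taxon 8,(Taxon 5,(Taxon 7,Taxon 1)))),Taxon 9).
Taxon 1 and Taxon 7 form a cherry on this tree, so they are sister taxa.

Taxon 7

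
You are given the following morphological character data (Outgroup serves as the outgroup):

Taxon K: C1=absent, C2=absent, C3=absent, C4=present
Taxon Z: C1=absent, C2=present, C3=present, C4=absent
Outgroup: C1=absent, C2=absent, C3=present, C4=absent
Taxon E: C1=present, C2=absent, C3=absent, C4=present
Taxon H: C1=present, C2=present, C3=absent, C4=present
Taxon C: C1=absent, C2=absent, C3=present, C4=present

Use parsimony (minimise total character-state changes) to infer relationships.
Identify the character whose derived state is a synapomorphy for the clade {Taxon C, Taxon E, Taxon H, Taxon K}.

C4

Character polarity is set by the outgroup: the derived state is whichever differs from the outgroup's state, so for C3 the derived state is 'absent', and for the remaining characters it is 'present'.
Only Taxon E and Taxon H show the derived state 'present' for C1, supporting them as a clade.
C2 groups Taxon H and Taxon Z, which is incompatible with the clades supported by the remaining characters; treating it as convergent (homoplasy) costs fewer steps than any alternative tree.
C3: derived state 'absent' in Taxon E, Taxon H, and Taxon K only — synapomorphy for {Taxon E, Taxon H, Taxon K}.
Only Taxon C, Taxon E, Taxon H, and Taxon K show the derived state 'present' for C4, supporting them as a clade.
Most parsimonious ingroup topology: ((((Taxon H,Taxon E),Taxon K),Taxon C),Taxon Z).
The clade {Taxon C, Taxon E, Taxon H, Taxon K} is supported by C4: its derived state 'present' occurs in exactly those taxa and in no other taxon (including the outgroup).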